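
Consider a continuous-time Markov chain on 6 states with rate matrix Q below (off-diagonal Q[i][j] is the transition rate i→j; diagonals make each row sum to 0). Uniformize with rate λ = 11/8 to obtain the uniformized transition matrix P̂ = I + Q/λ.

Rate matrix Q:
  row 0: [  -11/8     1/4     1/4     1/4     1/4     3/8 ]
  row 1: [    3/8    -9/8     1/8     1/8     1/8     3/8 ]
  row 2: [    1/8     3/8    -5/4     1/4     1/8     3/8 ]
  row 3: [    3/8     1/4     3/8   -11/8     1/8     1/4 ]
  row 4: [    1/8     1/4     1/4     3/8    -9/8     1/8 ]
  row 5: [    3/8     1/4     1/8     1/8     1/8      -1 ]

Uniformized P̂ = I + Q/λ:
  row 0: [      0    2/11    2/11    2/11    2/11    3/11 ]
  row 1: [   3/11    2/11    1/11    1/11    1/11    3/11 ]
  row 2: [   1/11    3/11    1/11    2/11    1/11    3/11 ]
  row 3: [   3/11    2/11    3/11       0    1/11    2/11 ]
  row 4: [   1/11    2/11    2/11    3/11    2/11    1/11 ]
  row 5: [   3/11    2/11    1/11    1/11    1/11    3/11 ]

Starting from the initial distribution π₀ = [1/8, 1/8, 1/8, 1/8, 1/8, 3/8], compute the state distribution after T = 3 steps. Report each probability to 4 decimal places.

t=0: π = [0.1250, 0.1250, 0.1250, 0.1250, 0.1250, 0.3750]
t=1: π = [0.1932, 0.1932, 0.1364, 0.1250, 0.1136, 0.2386]
t=2: π = [0.1746, 0.1942, 0.1415, 0.1302, 0.1188, 0.2407]
t=3: π = [0.1778, 0.1947, 0.1412, 0.1294, 0.1176, 0.2393]

π = [0.1778, 0.1947, 0.1412, 0.1294, 0.1176, 0.2393]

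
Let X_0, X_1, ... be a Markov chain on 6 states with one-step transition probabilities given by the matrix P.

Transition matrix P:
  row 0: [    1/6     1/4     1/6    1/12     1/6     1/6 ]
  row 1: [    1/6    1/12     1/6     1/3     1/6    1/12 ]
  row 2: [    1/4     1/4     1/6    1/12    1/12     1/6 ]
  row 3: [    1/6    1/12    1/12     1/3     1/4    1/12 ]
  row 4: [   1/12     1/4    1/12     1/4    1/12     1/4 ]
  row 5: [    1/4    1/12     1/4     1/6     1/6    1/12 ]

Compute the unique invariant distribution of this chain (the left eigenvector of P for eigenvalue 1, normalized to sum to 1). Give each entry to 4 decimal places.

Balance equations π_j = Σ_i π_i·P[i][j]:
  π_0 = 1/6·π_0 + 1/6·π_1 + 1/4·π_2 + 1/6·π_3 + 1/12·π_4 + 1/4·π_5
  π_1 = 1/4·π_0 + 1/12·π_1 + 1/4·π_2 + 1/12·π_3 + 1/4·π_4 + 1/12·π_5
  π_2 = 1/6·π_0 + 1/6·π_1 + 1/6·π_2 + 1/12·π_3 + 1/12·π_4 + 1/4·π_5
  π_3 = 1/12·π_0 + 1/3·π_1 + 1/12·π_2 + 1/3·π_3 + 1/4·π_4 + 1/6·π_5
  π_4 = 1/6·π_0 + 1/6·π_1 + 1/12·π_2 + 1/4·π_3 + 1/12·π_4 + 1/6·π_5
  normalize: π_0 + π_1 + π_2 + π_3 + π_4 + π_5 = 1
Solving the linear system gives exactly π = [45931/259444, 21253/129722, 38081/259444, 56119/259444, 20651/129722, 35505/259444].

π = [0.1770, 0.1638, 0.1468, 0.2163, 0.1592, 0.1369]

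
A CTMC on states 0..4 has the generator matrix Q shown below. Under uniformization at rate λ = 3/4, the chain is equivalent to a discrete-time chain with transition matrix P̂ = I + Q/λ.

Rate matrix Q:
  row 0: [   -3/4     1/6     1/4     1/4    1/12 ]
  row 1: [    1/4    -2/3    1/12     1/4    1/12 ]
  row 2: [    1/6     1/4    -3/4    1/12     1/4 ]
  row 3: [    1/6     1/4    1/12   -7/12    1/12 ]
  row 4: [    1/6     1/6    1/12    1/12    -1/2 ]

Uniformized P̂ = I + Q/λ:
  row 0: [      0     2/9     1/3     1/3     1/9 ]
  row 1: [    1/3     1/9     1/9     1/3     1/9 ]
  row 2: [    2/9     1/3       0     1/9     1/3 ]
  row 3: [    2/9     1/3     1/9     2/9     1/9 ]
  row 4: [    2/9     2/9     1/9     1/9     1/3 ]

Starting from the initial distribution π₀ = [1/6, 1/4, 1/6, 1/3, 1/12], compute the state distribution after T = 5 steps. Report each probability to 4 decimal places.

π = [0.2034, 0.2376, 0.1407, 0.2353, 0.1830]

t=0: π = [0.1667, 0.2500, 0.1667, 0.3333, 0.0833]
t=1: π = [0.2130, 0.2500, 0.1296, 0.2407, 0.1667]
t=2: π = [0.2027, 0.2356, 0.1440, 0.2407, 0.1770]
t=3: π = [0.2034, 0.2388, 0.1401, 0.2353, 0.1824]
t=4: π = [0.2036, 0.2374, 0.1407, 0.2355, 0.1828]
t=5: π = [0.2034, 0.2376, 0.1407, 0.2353, 0.1830]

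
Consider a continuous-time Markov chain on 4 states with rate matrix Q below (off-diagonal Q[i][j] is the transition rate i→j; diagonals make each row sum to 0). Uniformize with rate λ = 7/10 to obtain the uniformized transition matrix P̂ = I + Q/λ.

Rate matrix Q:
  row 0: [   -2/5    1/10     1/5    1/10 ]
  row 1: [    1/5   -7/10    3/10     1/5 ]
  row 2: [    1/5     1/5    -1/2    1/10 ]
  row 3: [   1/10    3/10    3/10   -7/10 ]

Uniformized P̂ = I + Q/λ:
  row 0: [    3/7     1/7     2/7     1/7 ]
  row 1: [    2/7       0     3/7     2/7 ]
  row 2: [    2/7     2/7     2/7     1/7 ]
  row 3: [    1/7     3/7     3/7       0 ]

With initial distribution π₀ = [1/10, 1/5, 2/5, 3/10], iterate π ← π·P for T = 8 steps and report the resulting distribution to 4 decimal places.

π = [0.3082, 0.2047, 0.3365, 0.1506]

t=0: π = [0.1000, 0.2000, 0.4000, 0.3000]
t=1: π = [0.2571, 0.2571, 0.3571, 0.1286]
t=2: π = [0.3041, 0.1939, 0.3408, 0.1612]
t=3: π = [0.3061, 0.2099, 0.3364, 0.1475]
t=4: π = [0.3084, 0.2031, 0.3368, 0.1518]
t=5: π = [0.3081, 0.2053, 0.3364, 0.1502]
t=6: π = [0.3083, 0.2045, 0.3365, 0.1507]
t=7: π = [0.3082, 0.2048, 0.3365, 0.1505]
t=8: π = [0.3082, 0.2047, 0.3365, 0.1506]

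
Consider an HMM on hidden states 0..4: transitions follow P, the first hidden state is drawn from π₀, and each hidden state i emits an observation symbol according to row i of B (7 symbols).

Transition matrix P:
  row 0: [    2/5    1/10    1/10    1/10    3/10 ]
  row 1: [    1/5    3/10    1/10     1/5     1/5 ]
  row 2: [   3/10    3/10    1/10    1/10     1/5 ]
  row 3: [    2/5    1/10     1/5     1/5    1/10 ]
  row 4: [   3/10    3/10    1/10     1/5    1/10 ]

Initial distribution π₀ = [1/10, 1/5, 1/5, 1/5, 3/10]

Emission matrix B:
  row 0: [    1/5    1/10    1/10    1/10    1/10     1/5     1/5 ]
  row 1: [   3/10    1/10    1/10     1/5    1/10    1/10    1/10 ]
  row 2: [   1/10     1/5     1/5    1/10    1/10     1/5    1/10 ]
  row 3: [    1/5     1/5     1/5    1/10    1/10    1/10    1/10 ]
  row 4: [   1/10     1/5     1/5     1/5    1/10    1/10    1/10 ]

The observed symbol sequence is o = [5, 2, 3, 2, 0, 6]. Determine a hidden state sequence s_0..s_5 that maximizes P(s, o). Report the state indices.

path = [2, 4, 1, 3, 0, 0]

t=0: δ = [2.000e-02, 2.000e-02, 4.000e-02, 2.000e-02, 3.000e-02]  (obs o_0=5)
t=1: δ = [1.200e-03, 1.200e-03, 8.000e-04, 1.200e-03, 1.600e-03]  ψ = [2, 2, 2, 4, 2]  (obs o_1=2)
t=2: δ = [4.800e-05, 9.600e-05, 2.400e-05, 3.200e-05, 7.200e-05]  ψ = [0, 4, 3, 4, 0]  (obs o_2=3)
t=3: δ = [2.160e-06, 2.880e-06, 1.920e-06, 3.840e-06, 3.840e-06]  ψ = [4, 1, 1, 1, 1]  (obs o_3=2)
t=4: δ = [3.072e-07, 3.456e-07, 7.680e-08, 1.536e-07, 6.480e-08]  ψ = [3, 4, 3, 3, 0]  (obs o_4=0)
t=5: δ = [2.458e-08, 1.037e-08, 3.456e-09, 6.912e-09, 9.216e-09]  ψ = [0, 1, 1, 1, 0]  (obs o_5=6)
backtrack: best end state = 0; path = [2, 4, 1, 3, 0, 0]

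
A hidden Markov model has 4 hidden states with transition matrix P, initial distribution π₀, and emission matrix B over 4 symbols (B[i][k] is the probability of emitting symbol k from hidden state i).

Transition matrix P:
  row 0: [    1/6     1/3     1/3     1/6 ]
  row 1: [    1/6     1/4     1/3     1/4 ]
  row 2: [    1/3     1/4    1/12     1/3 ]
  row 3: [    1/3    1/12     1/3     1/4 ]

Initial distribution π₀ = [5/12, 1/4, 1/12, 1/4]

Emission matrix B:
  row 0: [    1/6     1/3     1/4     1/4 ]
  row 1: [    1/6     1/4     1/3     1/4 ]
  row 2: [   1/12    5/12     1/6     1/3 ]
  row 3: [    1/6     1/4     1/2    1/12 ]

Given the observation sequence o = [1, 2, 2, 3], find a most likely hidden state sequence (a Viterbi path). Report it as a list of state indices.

t=0: δ = [1.389e-01, 6.250e-02, 3.472e-02, 6.250e-02]  (obs o_0=1)
t=1: δ = [5.787e-03, 1.543e-02, 7.716e-03, 1.157e-02]  ψ = [0, 0, 0, 0]  (obs o_1=2)
t=2: δ = [9.645e-04, 1.286e-03, 8.573e-04, 1.929e-03]  ψ = [3, 1, 1, 1]  (obs o_2=2)
t=3: δ = [1.608e-04, 8.038e-05, 2.143e-04, 4.019e-05]  ψ = [3, 0, 3, 3]  (obs o_3=3)
backtrack: best end state = 2; path = [0, 1, 3, 2]

path = [0, 1, 3, 2]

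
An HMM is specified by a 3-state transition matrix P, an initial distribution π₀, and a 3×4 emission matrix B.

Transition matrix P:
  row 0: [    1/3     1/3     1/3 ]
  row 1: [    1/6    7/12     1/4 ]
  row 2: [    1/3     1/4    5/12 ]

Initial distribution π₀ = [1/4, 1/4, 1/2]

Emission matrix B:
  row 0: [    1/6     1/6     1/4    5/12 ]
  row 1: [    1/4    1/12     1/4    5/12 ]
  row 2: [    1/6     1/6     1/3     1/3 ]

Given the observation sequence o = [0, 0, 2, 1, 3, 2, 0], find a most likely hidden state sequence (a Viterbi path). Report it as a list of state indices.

t=0: δ = [4.167e-02, 6.250e-02, 8.333e-02]  (obs o_0=0)
t=1: δ = [4.630e-03, 9.115e-03, 5.787e-03]  ψ = [2, 1, 2]  (obs o_1=0)
t=2: δ = [4.823e-04, 1.329e-03, 8.038e-04]  ψ = [2, 1, 2]  (obs o_2=2)
t=3: δ = [4.465e-05, 6.461e-05, 5.582e-05]  ψ = [2, 1, 2]  (obs o_3=1)
t=4: δ = [7.752e-06, 1.570e-05, 7.752e-06]  ψ = [2, 1, 2]  (obs o_4=3)
t=5: δ = [6.544e-07, 2.290e-06, 1.309e-06]  ψ = [1, 1, 1]  (obs o_5=2)
t=6: δ = [7.271e-08, 3.340e-07, 9.543e-08]  ψ = [2, 1, 1]  (obs o_6=0)
backtrack: best end state = 1; path = [1, 1, 1, 1, 1, 1, 1]

path = [1, 1, 1, 1, 1, 1, 1]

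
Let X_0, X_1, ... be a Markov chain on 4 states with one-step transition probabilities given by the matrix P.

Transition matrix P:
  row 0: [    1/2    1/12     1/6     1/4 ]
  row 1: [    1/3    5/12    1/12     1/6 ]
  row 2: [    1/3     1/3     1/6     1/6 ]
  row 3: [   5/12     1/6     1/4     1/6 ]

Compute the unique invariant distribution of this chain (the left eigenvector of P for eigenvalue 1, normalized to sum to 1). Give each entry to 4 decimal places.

Balance equations π_j = Σ_i π_i·P[i][j]:
  π_0 = 1/2·π_0 + 1/3·π_1 + 1/3·π_2 + 5/12·π_3
  π_1 = 1/12·π_0 + 5/12·π_1 + 1/3·π_2 + 1/6·π_3
  π_2 = 1/6·π_0 + 1/12·π_1 + 1/6·π_2 + 1/4·π_3
  normalize: π_0 + π_1 + π_2 + π_3 = 1
Solving the linear system gives exactly π = [50/119, 278/1309, 31/187, 24/119].

π = [0.4202, 0.2124, 0.1658, 0.2017]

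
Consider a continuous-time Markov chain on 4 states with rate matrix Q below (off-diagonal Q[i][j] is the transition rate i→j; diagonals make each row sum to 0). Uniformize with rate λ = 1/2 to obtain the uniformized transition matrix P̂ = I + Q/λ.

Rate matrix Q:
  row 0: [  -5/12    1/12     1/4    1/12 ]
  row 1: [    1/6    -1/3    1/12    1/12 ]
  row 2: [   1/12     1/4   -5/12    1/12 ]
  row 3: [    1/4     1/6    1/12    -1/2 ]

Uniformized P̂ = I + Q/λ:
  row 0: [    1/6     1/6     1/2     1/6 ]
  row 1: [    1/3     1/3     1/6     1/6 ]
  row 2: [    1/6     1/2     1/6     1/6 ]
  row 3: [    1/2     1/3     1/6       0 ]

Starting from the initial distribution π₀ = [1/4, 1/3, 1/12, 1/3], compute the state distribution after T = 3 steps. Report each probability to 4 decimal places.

π = [0.2693, 0.3372, 0.2515, 0.1420]

t=0: π = [0.2500, 0.3333, 0.0833, 0.3333]
t=1: π = [0.3333, 0.3056, 0.2500, 0.1111]
t=2: π = [0.2546, 0.3194, 0.2778, 0.1481]
t=3: π = [0.2693, 0.3372, 0.2515, 0.1420]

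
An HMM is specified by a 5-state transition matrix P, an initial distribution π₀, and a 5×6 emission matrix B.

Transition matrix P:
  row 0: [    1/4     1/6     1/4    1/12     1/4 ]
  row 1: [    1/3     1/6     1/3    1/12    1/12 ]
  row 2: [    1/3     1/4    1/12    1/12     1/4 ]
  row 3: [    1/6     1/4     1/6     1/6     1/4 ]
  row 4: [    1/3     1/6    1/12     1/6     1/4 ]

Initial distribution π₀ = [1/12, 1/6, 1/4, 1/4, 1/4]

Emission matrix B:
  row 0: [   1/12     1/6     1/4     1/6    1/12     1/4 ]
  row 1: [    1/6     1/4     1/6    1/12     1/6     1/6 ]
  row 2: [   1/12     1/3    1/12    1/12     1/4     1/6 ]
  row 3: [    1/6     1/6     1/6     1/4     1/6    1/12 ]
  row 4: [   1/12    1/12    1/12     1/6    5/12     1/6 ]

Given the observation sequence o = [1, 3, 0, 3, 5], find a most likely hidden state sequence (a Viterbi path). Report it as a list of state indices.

t=0: δ = [1.389e-02, 4.167e-02, 8.333e-02, 4.167e-02, 2.083e-02]  (obs o_0=1)
t=1: δ = [4.630e-03, 1.736e-03, 1.157e-03, 1.736e-03, 3.472e-03]  ψ = [2, 2, 1, 2, 2]  (obs o_1=3)
t=2: δ = [9.645e-05, 1.286e-04, 9.645e-05, 9.645e-05, 9.645e-05]  ψ = [0, 0, 0, 4, 0]  (obs o_2=0)
t=3: δ = [7.144e-06, 2.009e-06, 3.572e-06, 4.019e-06, 4.019e-06]  ψ = [1, 2, 1, 3, 0]  (obs o_3=3)
t=4: δ = [4.465e-07, 1.985e-07, 2.977e-07, 5.582e-08, 2.977e-07]  ψ = [0, 0, 0, 3, 0]  (obs o_4=5)
backtrack: best end state = 0; path = [2, 0, 1, 0, 0]

path = [2, 0, 1, 0, 0]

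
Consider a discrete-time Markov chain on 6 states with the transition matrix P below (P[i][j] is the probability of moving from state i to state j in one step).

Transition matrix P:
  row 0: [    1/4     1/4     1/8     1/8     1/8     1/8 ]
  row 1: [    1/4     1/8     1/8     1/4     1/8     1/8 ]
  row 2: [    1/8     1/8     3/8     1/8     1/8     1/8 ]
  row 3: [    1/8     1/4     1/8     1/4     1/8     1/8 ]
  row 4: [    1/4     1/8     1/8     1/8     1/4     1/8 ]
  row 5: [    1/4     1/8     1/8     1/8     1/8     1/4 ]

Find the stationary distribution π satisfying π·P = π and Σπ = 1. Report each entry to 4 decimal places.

Balance equations π_j = Σ_i π_i·P[i][j]:
  π_0 = 1/4·π_0 + 1/4·π_1 + 1/8·π_2 + 1/8·π_3 + 1/4·π_4 + 1/4·π_5
  π_1 = 1/4·π_0 + 1/8·π_1 + 1/8·π_2 + 1/4·π_3 + 1/8·π_4 + 1/8·π_5
  π_2 = 1/8·π_0 + 1/8·π_1 + 3/8·π_2 + 1/8·π_3 + 1/8·π_4 + 1/8·π_5
  π_3 = 1/8·π_0 + 1/4·π_1 + 1/8·π_2 + 1/4·π_3 + 1/8·π_4 + 1/8·π_5
  π_4 = 1/8·π_0 + 1/8·π_1 + 1/8·π_2 + 1/8·π_3 + 1/4·π_4 + 1/8·π_5
  normalize: π_0 + π_1 + π_2 + π_3 + π_4 + π_5 = 1
Solving the linear system gives exactly π = [551/2646, 65/378, 1/6, 443/2646, 1/7, 1/7].

π = [0.2082, 0.1720, 0.1667, 0.1674, 0.1429, 0.1429]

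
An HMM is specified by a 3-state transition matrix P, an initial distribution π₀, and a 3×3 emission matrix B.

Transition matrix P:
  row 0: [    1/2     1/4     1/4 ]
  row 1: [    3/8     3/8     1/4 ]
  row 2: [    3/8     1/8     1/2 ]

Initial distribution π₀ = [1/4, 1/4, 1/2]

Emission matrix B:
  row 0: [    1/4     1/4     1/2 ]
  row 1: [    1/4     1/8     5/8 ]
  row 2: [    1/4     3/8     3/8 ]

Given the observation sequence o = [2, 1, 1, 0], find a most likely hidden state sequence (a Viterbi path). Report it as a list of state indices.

t=0: δ = [1.250e-01, 1.562e-01, 1.875e-01]  (obs o_0=2)
t=1: δ = [1.758e-02, 7.324e-03, 3.516e-02]  ψ = [2, 1, 2]  (obs o_1=1)
t=2: δ = [3.296e-03, 5.493e-04, 6.592e-03]  ψ = [2, 0, 2]  (obs o_2=1)
t=3: δ = [6.180e-04, 2.060e-04, 8.240e-04]  ψ = [2, 0, 2]  (obs o_3=0)
backtrack: best end state = 2; path = [2, 2, 2, 2]

path = [2, 2, 2, 2]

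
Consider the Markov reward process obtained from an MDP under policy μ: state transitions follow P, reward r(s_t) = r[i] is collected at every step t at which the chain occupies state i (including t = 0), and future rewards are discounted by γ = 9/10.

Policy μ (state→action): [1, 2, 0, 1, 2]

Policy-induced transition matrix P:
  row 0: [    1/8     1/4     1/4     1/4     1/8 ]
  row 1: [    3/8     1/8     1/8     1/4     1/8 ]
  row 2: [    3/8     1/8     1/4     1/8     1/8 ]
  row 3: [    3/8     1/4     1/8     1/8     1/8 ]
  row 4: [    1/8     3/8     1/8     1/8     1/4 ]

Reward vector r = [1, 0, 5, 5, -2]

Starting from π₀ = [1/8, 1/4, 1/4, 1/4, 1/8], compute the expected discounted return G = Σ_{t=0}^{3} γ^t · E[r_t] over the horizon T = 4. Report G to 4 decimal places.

t=0: π = [0.1250, 0.2500, 0.2500, 0.2500, 0.1250], E[r] = 2.3750, γ^t·E[r] = 2.375000, running G = 2.375000
t=1: π = [0.3125, 0.2031, 0.1719, 0.1719, 0.1406], E[r] = 1.7500, γ^t·E[r] = 1.575000, running G = 3.950000
t=2: π = [0.2617, 0.2207, 0.1855, 0.1895, 0.1426], E[r] = 1.8516, γ^t·E[r] = 1.499766, running G = 5.449766
t=3: π = [0.2739, 0.2170, 0.1809, 0.1853, 0.1428], E[r] = 1.8193, γ^t·E[r] = 1.326296, running G = 6.776062

G = 6.7761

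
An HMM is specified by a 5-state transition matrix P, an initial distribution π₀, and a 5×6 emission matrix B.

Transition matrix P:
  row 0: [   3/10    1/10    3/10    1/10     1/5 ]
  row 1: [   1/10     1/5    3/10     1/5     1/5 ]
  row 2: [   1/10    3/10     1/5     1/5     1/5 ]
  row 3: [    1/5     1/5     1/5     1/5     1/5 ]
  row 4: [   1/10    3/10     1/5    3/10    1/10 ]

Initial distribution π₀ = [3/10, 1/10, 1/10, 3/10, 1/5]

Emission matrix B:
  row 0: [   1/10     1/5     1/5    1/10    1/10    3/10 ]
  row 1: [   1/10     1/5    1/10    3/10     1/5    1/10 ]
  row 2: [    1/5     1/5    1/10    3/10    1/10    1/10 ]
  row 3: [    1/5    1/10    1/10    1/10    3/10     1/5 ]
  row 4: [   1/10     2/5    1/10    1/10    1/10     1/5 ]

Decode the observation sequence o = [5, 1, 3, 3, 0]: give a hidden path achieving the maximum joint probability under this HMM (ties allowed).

path = [0, 0, 2, 1, 2]

t=0: δ = [9.000e-02, 1.000e-02, 1.000e-02, 6.000e-02, 4.000e-02]  (obs o_0=5)
t=1: δ = [5.400e-03, 2.400e-03, 5.400e-03, 1.200e-03, 7.200e-03]  ψ = [0, 3, 0, 3, 0]  (obs o_1=1)
t=2: δ = [1.620e-04, 6.480e-04, 4.860e-04, 2.160e-04, 1.080e-04]  ψ = [0, 4, 0, 4, 0]  (obs o_2=3)
t=3: δ = [6.480e-06, 4.374e-05, 5.832e-05, 1.296e-05, 1.296e-05]  ψ = [1, 2, 1, 1, 1]  (obs o_3=3)
t=4: δ = [5.832e-07, 1.750e-06, 2.624e-06, 2.333e-06, 1.166e-06]  ψ = [2, 2, 1, 2, 2]  (obs o_4=0)
backtrack: best end state = 2; path = [0, 0, 2, 1, 2]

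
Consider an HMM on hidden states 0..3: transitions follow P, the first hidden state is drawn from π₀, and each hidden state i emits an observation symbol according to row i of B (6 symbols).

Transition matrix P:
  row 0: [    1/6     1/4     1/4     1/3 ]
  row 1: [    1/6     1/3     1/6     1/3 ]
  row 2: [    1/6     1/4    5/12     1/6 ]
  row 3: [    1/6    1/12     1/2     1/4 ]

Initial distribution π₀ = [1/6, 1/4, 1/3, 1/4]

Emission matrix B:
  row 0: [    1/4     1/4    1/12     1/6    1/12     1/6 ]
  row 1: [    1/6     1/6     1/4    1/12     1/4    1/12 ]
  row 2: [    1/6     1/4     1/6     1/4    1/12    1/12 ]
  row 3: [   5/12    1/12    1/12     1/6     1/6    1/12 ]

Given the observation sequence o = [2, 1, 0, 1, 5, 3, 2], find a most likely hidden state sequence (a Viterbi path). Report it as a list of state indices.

path = [1, 1, 3, 2, 2, 2, 2]

t=0: δ = [1.389e-02, 6.250e-02, 5.556e-02, 2.083e-02]  (obs o_0=2)
t=1: δ = [2.604e-03, 3.472e-03, 5.787e-03, 1.736e-03]  ψ = [1, 1, 2, 1]  (obs o_1=1)
t=2: δ = [2.411e-04, 2.411e-04, 4.019e-04, 4.823e-04]  ψ = [2, 2, 2, 1]  (obs o_2=0)
t=3: δ = [2.009e-05, 1.674e-05, 6.028e-05, 1.005e-05]  ψ = [3, 2, 3, 3]  (obs o_3=1)
t=4: δ = [1.674e-06, 1.256e-06, 2.093e-06, 8.372e-07]  ψ = [2, 2, 2, 2]  (obs o_4=5)
t=5: δ = [5.814e-08, 4.361e-08, 2.180e-07, 9.303e-08]  ψ = [2, 2, 2, 0]  (obs o_5=3)
t=6: δ = [3.028e-09, 1.363e-08, 1.514e-08, 3.028e-09]  ψ = [2, 2, 2, 2]  (obs o_6=2)
backtrack: best end state = 2; path = [1, 1, 3, 2, 2, 2, 2]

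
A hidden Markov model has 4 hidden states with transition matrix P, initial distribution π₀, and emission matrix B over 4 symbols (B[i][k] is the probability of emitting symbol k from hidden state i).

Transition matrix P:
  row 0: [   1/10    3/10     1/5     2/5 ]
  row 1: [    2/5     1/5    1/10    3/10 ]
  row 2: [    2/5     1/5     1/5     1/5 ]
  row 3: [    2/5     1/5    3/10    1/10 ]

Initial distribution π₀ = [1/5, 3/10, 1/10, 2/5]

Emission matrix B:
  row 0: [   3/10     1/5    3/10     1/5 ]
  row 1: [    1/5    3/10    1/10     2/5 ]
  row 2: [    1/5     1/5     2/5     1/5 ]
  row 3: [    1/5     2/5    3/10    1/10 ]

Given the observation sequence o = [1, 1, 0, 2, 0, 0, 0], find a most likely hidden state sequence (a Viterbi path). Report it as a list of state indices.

t=0: δ = [4.000e-02, 9.000e-02, 2.000e-02, 1.600e-01]  (obs o_0=1)
t=1: δ = [1.280e-02, 9.600e-03, 9.600e-03, 1.080e-02]  ψ = [3, 3, 3, 1]  (obs o_1=1)
t=2: δ = [1.296e-03, 7.680e-04, 6.480e-04, 1.024e-03]  ψ = [3, 0, 3, 0]  (obs o_2=0)
t=3: δ = [1.229e-04, 3.888e-05, 1.229e-04, 1.555e-04]  ψ = [3, 0, 3, 0]  (obs o_3=2)
t=4: δ = [1.866e-05, 7.373e-06, 9.331e-06, 9.830e-06]  ψ = [3, 0, 3, 0]  (obs o_4=0)
t=5: δ = [1.180e-06, 1.120e-06, 7.465e-07, 1.493e-06]  ψ = [3, 0, 0, 0]  (obs o_5=0)
t=6: δ = [1.792e-07, 7.078e-08, 8.958e-08, 9.437e-08]  ψ = [3, 0, 3, 0]  (obs o_6=0)
backtrack: best end state = 0; path = [1, 3, 0, 3, 0, 3, 0]

path = [1, 3, 0, 3, 0, 3, 0]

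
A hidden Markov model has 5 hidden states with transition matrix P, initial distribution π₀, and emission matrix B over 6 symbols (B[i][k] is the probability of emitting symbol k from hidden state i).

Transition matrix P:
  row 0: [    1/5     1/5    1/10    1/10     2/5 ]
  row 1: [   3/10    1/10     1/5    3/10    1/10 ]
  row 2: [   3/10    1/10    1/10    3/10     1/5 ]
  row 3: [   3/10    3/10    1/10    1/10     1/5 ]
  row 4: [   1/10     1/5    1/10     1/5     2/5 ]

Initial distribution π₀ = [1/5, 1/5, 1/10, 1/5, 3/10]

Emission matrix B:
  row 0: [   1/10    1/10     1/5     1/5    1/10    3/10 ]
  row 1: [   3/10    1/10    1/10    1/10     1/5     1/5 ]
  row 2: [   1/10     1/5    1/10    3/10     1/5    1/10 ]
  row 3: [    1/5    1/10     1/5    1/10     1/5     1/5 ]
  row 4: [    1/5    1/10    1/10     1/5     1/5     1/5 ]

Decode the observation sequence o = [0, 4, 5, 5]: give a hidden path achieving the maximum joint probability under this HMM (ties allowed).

path = [4, 4, 4, 4]

t=0: δ = [2.000e-02, 6.000e-02, 1.000e-02, 4.000e-02, 6.000e-02]  (obs o_0=0)
t=1: δ = [1.800e-03, 2.400e-03, 2.400e-03, 3.600e-03, 4.800e-03]  ψ = [1, 3, 1, 1, 4]  (obs o_1=4)
t=2: δ = [3.240e-04, 2.160e-04, 4.800e-05, 1.920e-04, 3.840e-04]  ψ = [3, 3, 1, 4, 4]  (obs o_2=5)
t=3: δ = [1.944e-05, 1.536e-05, 4.320e-06, 1.536e-05, 3.072e-05]  ψ = [0, 4, 1, 4, 4]  (obs o_3=5)
backtrack: best end state = 4; path = [4, 4, 4, 4]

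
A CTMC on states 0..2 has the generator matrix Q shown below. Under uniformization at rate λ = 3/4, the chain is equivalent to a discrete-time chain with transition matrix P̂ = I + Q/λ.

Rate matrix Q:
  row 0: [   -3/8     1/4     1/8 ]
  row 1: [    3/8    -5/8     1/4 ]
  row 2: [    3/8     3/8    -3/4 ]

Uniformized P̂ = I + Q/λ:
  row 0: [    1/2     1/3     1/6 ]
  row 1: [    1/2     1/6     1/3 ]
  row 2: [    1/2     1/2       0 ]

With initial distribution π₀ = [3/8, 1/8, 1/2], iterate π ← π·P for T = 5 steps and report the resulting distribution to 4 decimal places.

π = [0.5000, 0.3135, 0.1865]

t=0: π = [0.3750, 0.1250, 0.5000]
t=1: π = [0.5000, 0.3958, 0.1042]
t=2: π = [0.5000, 0.2847, 0.2153]
t=3: π = [0.5000, 0.3218, 0.1782]
t=4: π = [0.5000, 0.3094, 0.1906]
t=5: π = [0.5000, 0.3135, 0.1865]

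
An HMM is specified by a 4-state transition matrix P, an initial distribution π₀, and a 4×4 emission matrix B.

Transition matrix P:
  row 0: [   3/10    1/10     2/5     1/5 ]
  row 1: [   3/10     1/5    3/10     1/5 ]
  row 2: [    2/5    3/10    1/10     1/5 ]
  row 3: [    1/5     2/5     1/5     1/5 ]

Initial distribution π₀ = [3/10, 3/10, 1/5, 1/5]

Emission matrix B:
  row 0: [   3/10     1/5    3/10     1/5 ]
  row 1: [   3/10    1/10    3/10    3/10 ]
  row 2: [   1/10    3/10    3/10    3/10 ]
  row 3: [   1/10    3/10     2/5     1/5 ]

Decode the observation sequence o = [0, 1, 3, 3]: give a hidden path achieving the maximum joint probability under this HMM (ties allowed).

path = [0, 2, 0, 2]

t=0: δ = [9.000e-02, 9.000e-02, 2.000e-02, 2.000e-02]  (obs o_0=0)
t=1: δ = [5.400e-03, 1.800e-03, 1.080e-02, 5.400e-03]  ψ = [0, 1, 0, 0]  (obs o_1=1)
t=2: δ = [8.640e-04, 9.720e-04, 6.480e-04, 4.320e-04]  ψ = [2, 2, 0, 2]  (obs o_2=3)
t=3: δ = [5.832e-05, 5.832e-05, 1.037e-04, 3.888e-05]  ψ = [1, 1, 0, 1]  (obs o_3=3)
backtrack: best end state = 2; path = [0, 2, 0, 2]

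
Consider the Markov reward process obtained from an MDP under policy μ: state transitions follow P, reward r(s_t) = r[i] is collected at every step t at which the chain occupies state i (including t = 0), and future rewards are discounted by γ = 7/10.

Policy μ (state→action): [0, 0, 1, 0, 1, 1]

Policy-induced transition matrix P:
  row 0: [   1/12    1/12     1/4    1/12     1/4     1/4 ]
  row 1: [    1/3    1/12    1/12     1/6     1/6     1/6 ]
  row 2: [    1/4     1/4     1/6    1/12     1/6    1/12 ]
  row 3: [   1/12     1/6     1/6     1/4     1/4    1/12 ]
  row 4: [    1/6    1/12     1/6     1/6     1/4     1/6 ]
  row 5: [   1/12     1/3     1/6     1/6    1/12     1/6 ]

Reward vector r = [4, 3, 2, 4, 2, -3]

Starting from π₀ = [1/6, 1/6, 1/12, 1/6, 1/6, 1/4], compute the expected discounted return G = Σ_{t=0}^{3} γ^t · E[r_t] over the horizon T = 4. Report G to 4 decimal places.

t=0: π = [0.1667, 0.1667, 0.0833, 0.1667, 0.1667, 0.2500], E[r] = 1.5833, γ^t·E[r] = 1.583333, running G = 1.583333
t=1: π = [0.1528, 0.1736, 0.1667, 0.1597, 0.1875, 0.1597], E[r] = 2.0000, γ^t·E[r] = 1.400000, running G = 2.983333
t=2: π = [0.1701, 0.1644, 0.1649, 0.1534, 0.1950, 0.1522], E[r] = 2.0503, γ^t·E[r] = 1.004670, running G = 3.988003
t=3: π = [0.1682, 0.1617, 0.1671, 0.1515, 0.1972, 0.1543], E[r] = 2.0294, γ^t·E[r] = 0.696090, running G = 4.684094

G = 4.6841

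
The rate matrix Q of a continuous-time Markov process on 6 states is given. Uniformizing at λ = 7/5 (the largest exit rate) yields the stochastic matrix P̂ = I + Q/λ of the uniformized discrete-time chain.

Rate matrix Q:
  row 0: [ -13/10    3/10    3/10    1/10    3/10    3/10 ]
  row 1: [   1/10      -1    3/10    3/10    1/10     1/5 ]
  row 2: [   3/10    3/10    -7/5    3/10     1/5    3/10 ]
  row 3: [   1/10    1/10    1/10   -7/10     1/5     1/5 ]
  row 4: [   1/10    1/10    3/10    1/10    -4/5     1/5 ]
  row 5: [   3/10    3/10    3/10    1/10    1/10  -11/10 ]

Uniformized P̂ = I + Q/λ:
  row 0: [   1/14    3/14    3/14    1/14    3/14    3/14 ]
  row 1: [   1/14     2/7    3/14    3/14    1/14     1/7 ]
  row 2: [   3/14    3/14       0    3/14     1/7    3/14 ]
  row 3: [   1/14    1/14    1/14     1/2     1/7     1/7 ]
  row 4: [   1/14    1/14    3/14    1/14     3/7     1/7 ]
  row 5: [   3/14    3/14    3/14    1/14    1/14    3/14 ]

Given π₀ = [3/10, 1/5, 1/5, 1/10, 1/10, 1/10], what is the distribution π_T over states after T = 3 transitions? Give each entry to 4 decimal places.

π = [0.1188, 0.1745, 0.1528, 0.2034, 0.1754, 0.1751]

t=0: π = [0.3000, 0.2000, 0.2000, 0.1000, 0.1000, 0.1000]
t=1: π = [0.1143, 0.2000, 0.1571, 0.1714, 0.1714, 0.1857]
t=2: π = [0.1204, 0.1796, 0.1561, 0.1959, 0.1724, 0.1755]
t=3: π = [0.1188, 0.1745, 0.1528, 0.2034, 0.1754, 0.1751]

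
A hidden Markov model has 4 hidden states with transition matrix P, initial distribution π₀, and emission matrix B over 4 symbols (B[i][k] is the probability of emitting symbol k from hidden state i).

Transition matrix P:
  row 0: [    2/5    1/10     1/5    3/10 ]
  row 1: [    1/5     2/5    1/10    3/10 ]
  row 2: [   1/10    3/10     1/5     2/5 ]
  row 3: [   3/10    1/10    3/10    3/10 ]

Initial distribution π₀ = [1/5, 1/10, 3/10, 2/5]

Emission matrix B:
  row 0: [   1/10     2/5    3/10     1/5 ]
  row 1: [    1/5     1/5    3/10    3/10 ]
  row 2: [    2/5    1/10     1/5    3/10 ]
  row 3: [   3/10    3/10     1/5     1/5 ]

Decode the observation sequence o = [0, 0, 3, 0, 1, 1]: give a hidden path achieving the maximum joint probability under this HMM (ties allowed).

t=0: δ = [2.000e-02, 2.000e-02, 1.200e-01, 1.200e-01]  (obs o_0=0)
t=1: δ = [3.600e-03, 7.200e-03, 1.440e-02, 1.440e-02]  ψ = [3, 2, 3, 2]  (obs o_1=0)
t=2: δ = [8.640e-04, 1.296e-03, 1.296e-03, 1.152e-03]  ψ = [3, 2, 3, 2]  (obs o_2=3)
t=3: δ = [3.456e-05, 1.037e-04, 1.382e-04, 1.555e-04]  ψ = [0, 1, 3, 2]  (obs o_3=0)
t=4: δ = [1.866e-05, 8.294e-06, 4.666e-06, 1.659e-05]  ψ = [3, 1, 3, 2]  (obs o_4=1)
t=5: δ = [2.986e-06, 6.636e-07, 4.977e-07, 1.680e-06]  ψ = [0, 1, 3, 0]  (obs o_5=1)
backtrack: best end state = 0; path = [2, 3, 2, 3, 0, 0]

path = [2, 3, 2, 3, 0, 0]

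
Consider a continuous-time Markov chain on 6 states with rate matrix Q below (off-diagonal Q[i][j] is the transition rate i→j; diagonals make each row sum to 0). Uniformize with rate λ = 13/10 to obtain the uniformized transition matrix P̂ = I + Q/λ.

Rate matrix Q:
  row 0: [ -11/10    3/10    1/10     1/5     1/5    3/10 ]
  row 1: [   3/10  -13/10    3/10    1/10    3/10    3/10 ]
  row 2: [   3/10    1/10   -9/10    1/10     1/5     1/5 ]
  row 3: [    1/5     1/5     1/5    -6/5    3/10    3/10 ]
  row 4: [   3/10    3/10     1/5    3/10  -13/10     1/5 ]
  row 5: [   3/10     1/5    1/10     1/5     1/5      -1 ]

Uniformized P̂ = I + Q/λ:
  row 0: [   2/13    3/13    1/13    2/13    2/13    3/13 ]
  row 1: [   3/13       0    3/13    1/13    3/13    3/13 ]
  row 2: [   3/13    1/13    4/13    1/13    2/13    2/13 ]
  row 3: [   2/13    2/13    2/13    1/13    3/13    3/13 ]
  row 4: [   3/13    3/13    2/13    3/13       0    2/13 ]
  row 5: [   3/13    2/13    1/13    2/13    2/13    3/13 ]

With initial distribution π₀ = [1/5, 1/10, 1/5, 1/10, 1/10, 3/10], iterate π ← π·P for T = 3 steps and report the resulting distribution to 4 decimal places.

π = [0.2048, 0.1465, 0.1576, 0.1319, 0.1521, 0.2071]

t=0: π = [0.2000, 0.1000, 0.2000, 0.1000, 0.1000, 0.3000]
t=1: π = [0.2077, 0.1462, 0.1538, 0.1308, 0.1538, 0.2077]
t=2: π = [0.2047, 0.1473, 0.1568, 0.1325, 0.1515, 0.2071]
t=3: π = [0.2048, 0.1465, 0.1576, 0.1319, 0.1521, 0.2071]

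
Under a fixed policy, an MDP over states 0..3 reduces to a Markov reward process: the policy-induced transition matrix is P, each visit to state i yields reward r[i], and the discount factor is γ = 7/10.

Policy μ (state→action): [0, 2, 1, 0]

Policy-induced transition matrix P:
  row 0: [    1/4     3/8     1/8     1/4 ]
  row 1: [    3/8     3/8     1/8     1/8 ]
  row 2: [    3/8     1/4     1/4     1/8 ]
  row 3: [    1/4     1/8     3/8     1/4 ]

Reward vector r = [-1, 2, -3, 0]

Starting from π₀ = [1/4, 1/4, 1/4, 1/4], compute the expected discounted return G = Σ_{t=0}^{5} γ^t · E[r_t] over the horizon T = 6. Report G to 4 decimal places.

G = -1.1576

t=0: π = [0.2500, 0.2500, 0.2500, 0.2500], E[r] = -0.5000, γ^t·E[r] = -0.500000, running G = -0.500000
t=1: π = [0.3125, 0.2813, 0.2188, 0.1875], E[r] = -0.4063, γ^t·E[r] = -0.284375, running G = -0.784375
t=2: π = [0.3125, 0.3008, 0.1992, 0.1875], E[r] = -0.3086, γ^t·E[r] = -0.151211, running G = -0.935586
t=3: π = [0.3125, 0.3032, 0.1968, 0.1875], E[r] = -0.2964, γ^t·E[r] = -0.101661, running G = -1.037247
t=4: π = [0.3125, 0.3035, 0.1965, 0.1875], E[r] = -0.2949, γ^t·E[r] = -0.070796, running G = -1.108043
t=5: π = [0.3125, 0.3036, 0.1964, 0.1875], E[r] = -0.2947, γ^t·E[r] = -0.049525, running G = -1.157568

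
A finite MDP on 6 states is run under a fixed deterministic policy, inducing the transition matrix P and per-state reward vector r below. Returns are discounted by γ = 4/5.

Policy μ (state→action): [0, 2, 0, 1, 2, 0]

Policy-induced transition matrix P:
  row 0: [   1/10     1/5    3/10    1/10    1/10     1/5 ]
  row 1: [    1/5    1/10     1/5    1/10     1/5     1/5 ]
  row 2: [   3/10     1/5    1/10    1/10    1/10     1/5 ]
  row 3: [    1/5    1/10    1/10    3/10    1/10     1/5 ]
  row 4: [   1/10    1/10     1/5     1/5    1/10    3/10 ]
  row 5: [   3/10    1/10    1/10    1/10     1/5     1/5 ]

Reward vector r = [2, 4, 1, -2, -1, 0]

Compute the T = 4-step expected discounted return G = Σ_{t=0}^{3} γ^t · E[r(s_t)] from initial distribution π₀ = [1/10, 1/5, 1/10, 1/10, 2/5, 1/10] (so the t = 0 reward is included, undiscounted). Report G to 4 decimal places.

t=0: π = [0.1000, 0.2000, 0.1000, 0.1000, 0.4000, 0.1000], E[r] = 0.5000, γ^t·E[r] = 0.500000, running G = 0.500000
t=1: π = [0.1700, 0.1200, 0.1800, 0.1600, 0.1300, 0.2400], E[r] = 0.5500, γ^t·E[r] = 0.440000, running G = 0.940000
t=2: π = [0.2120, 0.1350, 0.1590, 0.1450, 0.1360, 0.2130], E[r] = 0.6970, γ^t·E[r] = 0.446080, running G = 1.386080
t=3: π = [0.2024, 0.1371, 0.1695, 0.1426, 0.1348, 0.2136], E[r] = 0.7027, γ^t·E[r] = 0.359782, running G = 1.745862

G = 1.7459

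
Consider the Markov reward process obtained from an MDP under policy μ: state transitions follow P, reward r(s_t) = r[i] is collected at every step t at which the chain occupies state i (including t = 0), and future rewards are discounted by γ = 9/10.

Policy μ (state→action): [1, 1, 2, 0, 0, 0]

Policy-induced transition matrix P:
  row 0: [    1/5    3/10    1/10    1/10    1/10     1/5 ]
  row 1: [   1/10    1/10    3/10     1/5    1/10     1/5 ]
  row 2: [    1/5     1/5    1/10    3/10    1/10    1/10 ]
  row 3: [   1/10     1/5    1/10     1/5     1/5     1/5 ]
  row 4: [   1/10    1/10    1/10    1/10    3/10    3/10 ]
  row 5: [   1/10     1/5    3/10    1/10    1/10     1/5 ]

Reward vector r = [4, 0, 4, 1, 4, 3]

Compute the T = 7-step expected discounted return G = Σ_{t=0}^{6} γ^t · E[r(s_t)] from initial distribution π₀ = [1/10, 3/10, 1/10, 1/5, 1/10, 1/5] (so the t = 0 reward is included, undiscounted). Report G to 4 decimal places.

t=0: π = [0.1000, 0.3000, 0.1000, 0.2000, 0.1000, 0.2000], E[r] = 2.0000, γ^t·E[r] = 2.000000, running G = 2.000000
t=1: π = [0.1200, 0.1700, 0.2000, 0.1700, 0.1400, 0.2000], E[r] = 2.6100, γ^t·E[r] = 2.349000, running G = 4.349000
t=2: π = [0.1320, 0.1810, 0.1740, 0.1740, 0.1450, 0.1940], E[r] = 2.5600, γ^t·E[r] = 2.073600, running G = 6.422600
t=3: π = [0.1306, 0.1806, 0.1750, 0.1703, 0.1464, 0.1971], E[r] = 2.5696, γ^t·E[r] = 1.873238, running G = 8.295838
t=4: π = [0.1306, 0.1804, 0.1755, 0.1701, 0.1463, 0.1971], E[r] = 2.5712, γ^t·E[r] = 1.686932, running G = 9.982770
t=5: π = [0.1306, 0.1804, 0.1755, 0.1702, 0.1463, 0.1971], E[r] = 2.5709, γ^t·E[r] = 1.518095, running G = 11.500865
t=6: π = [0.1306, 0.1804, 0.1755, 0.1702, 0.1463, 0.1971], E[r] = 2.5709, γ^t·E[r] = 1.366271, running G = 12.867137

G = 12.8671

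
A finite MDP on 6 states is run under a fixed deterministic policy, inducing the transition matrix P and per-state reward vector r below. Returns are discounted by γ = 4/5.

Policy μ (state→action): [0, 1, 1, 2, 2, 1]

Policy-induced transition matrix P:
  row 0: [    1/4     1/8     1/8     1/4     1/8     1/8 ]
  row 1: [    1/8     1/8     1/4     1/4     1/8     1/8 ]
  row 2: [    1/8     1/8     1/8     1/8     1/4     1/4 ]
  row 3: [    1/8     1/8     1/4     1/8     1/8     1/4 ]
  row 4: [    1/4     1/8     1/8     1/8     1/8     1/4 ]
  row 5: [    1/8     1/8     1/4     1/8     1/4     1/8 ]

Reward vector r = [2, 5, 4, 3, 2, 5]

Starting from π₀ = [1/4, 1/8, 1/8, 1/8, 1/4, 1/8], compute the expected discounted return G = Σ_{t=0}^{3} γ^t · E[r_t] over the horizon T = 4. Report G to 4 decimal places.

t=0: π = [0.2500, 0.1250, 0.1250, 0.1250, 0.2500, 0.1250], E[r] = 3.1250, γ^t·E[r] = 3.125000, running G = 3.125000
t=1: π = [0.1875, 0.1250, 0.1719, 0.1719, 0.1563, 0.1875], E[r] = 3.4531, γ^t·E[r] = 2.762500, running G = 5.887500
t=2: π = [0.1680, 0.1250, 0.1855, 0.1641, 0.1699, 0.1875], E[r] = 3.4727, γ^t·E[r] = 2.222500, running G = 8.110000
t=3: π = [0.1672, 0.1250, 0.1846, 0.1616, 0.1716, 0.1899], E[r] = 3.4756, γ^t·E[r] = 1.779500, running G = 9.889500

G = 9.8895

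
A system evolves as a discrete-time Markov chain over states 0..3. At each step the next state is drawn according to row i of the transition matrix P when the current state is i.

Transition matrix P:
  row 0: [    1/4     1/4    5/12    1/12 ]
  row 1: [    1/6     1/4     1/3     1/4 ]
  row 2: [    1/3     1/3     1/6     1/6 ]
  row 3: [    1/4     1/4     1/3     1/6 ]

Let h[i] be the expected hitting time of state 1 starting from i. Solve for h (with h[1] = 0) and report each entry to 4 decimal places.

h = [3.6087, 0.0000, 3.3696, 3.6304]

First-step conditioning: h[1] = 0; for i ≠ 1, h[i] = 1 + Σ_k P[i][k]·h[k].
  h[0] = 1 + 1/4·h[0] + 5/12·h[2] + 1/12·h[3]
  h[2] = 1 + 1/3·h[0] + 1/6·h[2] + 1/6·h[3]
  h[3] = 1 + 1/4·h[0] + 1/3·h[2] + 1/6·h[3]
Solving the 3×3 linear system over states ≠ 1 gives exactly h = [83/23, 0, 155/46, 167/46] (h[1] = 0 is the target).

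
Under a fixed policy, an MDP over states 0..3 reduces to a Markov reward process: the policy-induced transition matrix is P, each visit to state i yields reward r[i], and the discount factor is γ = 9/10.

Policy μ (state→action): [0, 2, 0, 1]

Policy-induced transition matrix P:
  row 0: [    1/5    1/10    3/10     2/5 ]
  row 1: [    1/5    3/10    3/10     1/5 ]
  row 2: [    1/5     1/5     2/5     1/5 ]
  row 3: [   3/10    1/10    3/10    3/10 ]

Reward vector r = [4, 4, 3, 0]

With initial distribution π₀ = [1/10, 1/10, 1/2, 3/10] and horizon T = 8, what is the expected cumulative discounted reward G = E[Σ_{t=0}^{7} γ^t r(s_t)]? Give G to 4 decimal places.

t=0: π = [0.1000, 0.1000, 0.5000, 0.3000], E[r] = 2.3000, γ^t·E[r] = 2.300000, running G = 2.300000
t=1: π = [0.2300, 0.1700, 0.3500, 0.2500], E[r] = 2.6500, γ^t·E[r] = 2.385000, running G = 4.685000
t=2: π = [0.2250, 0.1690, 0.3350, 0.2710], E[r] = 2.5810, γ^t·E[r] = 2.090610, running G = 6.775610
t=3: π = [0.2271, 0.1673, 0.3335, 0.2721], E[r] = 2.5781, γ^t·E[r] = 1.879435, running G = 8.655045
t=4: π = [0.2272, 0.1668, 0.3334, 0.2726], E[r] = 2.5761, γ^t·E[r] = 1.690199, running G = 10.345244
t=5: π = [0.2273, 0.1667, 0.3333, 0.2727], E[r] = 2.5758, γ^t·E[r] = 1.521011, running G = 11.866255
t=6: π = [0.2273, 0.1667, 0.3333, 0.2727], E[r] = 2.5758, γ^t·E[r] = 1.368872, running G = 13.235126
t=7: π = [0.2273, 0.1667, 0.3333, 0.2727], E[r] = 2.5758, γ^t·E[r] = 1.231979, running G = 14.467105

G = 14.4671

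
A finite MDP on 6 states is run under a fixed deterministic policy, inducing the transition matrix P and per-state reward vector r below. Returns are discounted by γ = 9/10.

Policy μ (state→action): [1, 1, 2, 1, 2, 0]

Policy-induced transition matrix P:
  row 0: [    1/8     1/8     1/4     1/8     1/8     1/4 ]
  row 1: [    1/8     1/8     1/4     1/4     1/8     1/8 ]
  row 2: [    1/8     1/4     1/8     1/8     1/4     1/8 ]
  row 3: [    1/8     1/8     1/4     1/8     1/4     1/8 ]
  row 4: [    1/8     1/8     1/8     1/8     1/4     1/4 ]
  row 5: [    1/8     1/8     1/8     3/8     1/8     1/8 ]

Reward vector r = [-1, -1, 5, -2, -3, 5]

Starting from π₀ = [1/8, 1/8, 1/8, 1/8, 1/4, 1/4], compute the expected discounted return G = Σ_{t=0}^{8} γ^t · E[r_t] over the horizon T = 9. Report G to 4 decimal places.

t=0: π = [0.1250, 0.1250, 0.1250, 0.1250, 0.2500, 0.2500], E[r] = 0.6250, γ^t·E[r] = 0.625000, running G = 0.625000
t=1: π = [0.1250, 0.1406, 0.1719, 0.2031, 0.1875, 0.1719], E[r] = 0.4844, γ^t·E[r] = 0.435938, running G = 1.060938
t=2: π = [0.1250, 0.1465, 0.1836, 0.1855, 0.1953, 0.1641], E[r] = 0.5098, γ^t·E[r] = 0.412910, running G = 1.473848
t=3: π = [0.1250, 0.1479, 0.1821, 0.1843, 0.1956, 0.1650], E[r] = 0.5076, γ^t·E[r] = 0.370017, running G = 1.843865
t=4: π = [0.1250, 0.1478, 0.1822, 0.1848, 0.1953, 0.1651], E[r] = 0.5081, γ^t·E[r] = 0.333376, running G = 2.177241
t=5: π = [0.1250, 0.1478, 0.1822, 0.1847, 0.1953, 0.1650], E[r] = 0.5080, γ^t·E[r] = 0.299998, running G = 2.477239
t=6: π = [0.1250, 0.1478, 0.1822, 0.1847, 0.1953, 0.1650], E[r] = 0.5081, γ^t·E[r] = 0.270001, running G = 2.747240
t=7: π = [0.1250, 0.1478, 0.1822, 0.1847, 0.1953, 0.1650], E[r] = 0.5081, γ^t·E[r] = 0.243001, running G = 2.990241
t=8: π = [0.1250, 0.1478, 0.1822, 0.1847, 0.1953, 0.1650], E[r] = 0.5081, γ^t·E[r] = 0.218701, running G = 3.208942

G = 3.2089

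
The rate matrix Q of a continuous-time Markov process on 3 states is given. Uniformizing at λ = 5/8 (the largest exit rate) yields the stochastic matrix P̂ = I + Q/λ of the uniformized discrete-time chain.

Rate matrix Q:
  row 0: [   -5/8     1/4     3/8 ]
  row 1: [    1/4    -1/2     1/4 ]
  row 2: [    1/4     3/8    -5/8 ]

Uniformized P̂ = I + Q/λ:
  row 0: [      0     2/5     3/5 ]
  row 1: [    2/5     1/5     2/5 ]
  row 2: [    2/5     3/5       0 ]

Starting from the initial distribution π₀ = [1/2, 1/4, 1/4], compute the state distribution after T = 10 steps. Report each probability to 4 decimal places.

t=0: π = [0.5000, 0.2500, 0.2500]
t=1: π = [0.2000, 0.4000, 0.4000]
t=2: π = [0.3200, 0.4000, 0.2800]
t=3: π = [0.2720, 0.3760, 0.3520]
t=4: π = [0.2912, 0.3952, 0.3136]
t=5: π = [0.2835, 0.3837, 0.3328]
t=6: π = [0.2866, 0.3898, 0.3236]
t=7: π = [0.2854, 0.3868, 0.3279]
t=8: π = [0.2859, 0.3882, 0.3259]
t=9: π = [0.2857, 0.3875, 0.3268]
t=10: π = [0.2857, 0.3879, 0.3264]

π = [0.2857, 0.3879, 0.3264]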